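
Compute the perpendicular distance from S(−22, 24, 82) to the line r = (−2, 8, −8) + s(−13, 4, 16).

10√17

Direction vector d = (−13, 4, 16).
AP = (−20, 16, 90); AP·d = 1764, |AP|² = 8756, |d|² = 441.
distance² = |AP|² − (AP·d)²/|d|² = 8756 − 3111696/441 = 1700, so the distance is 10√17.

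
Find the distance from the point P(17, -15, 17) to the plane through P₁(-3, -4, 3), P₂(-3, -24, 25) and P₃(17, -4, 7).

P₁P₂ = (0, -20, 22) and P₁P₃ = (20, 0, 4), so a normal is n = P₁P₂ × P₁P₃ = (-80, 440, 400).
d = |(-80)·17 + 440·(-15) + 400·17 − (-320)| / √(6400 + 193600 + 160000) = |-840| / 600 = 7/5.

7/5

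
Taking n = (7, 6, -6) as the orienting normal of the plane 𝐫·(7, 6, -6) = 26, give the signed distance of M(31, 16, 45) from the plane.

n·M − 26 = 17.
|n| = 11, so the signed distance is 17/11.

17/11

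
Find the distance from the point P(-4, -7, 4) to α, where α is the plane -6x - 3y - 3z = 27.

2/√6

Normal vector n = (-6, -3, -3), and n·(-4, -7, 4) - 27 = 6.
|n| = √(36 + 9 + 9) = 3√6, so the distance is |6|/(3√6) = 2/√6.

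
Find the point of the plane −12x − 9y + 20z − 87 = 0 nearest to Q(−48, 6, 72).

n = (−12, −9, 20), |n|² = 625, and n·Q − 87 = 1875.
t = 1875/625 = 3, so the foot is Q − t·n = (−48, 6, 72) − 3·(−12, −9, 20) = (−12, 33, 12).

(-12, 33, 12)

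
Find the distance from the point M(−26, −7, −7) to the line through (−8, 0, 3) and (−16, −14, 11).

A direction vector is d = (−8, −14, 8).
AP = (−18, −7, −10); AP·d = 162, |AP|² = 473, |d|² = 324.
distance² = |AP|² − (AP·d)²/|d|² = 473 − 26244/324 = 392, so the distance is 14√2.

14√2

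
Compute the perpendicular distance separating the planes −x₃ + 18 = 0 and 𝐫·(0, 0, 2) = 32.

2

Divide the second equation by -2 to match normals: −x₃ = -16.
Both planes have normal n = (0, 0, −1), |n| = 1. Any point on the first plane is at distance |(-16) − (-18)|/|n| = 2/1 = 2 from the second.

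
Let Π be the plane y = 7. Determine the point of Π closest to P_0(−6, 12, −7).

(-6, 7, -7)

The perpendicular from P_0 has direction n = (0, 1, 0): r = (−6, 12, −7) + t(0, 1, 0).
Substitute into the plane: n·(P_0 + tn) = 7 gives 12 + 1t = 7, so t = -5.
Foot = (−6, 12, −7) + (-5)·(0, 1, 0) = (−6, 7, −7).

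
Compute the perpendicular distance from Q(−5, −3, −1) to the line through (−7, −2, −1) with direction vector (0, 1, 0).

Direction vector d = (0, 1, 0).
AP = (2, −1, 0); AP·d = -1, |AP|² = 5, |d|² = 1.
distance² = |AP|² − (AP·d)²/|d|² = 5 − 1/1 = 4, so the distance is 2.

2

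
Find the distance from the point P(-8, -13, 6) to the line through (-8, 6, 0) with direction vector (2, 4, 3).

Direction vector d = (2, 4, 3).
AP = (0, -19, 6), and AP × d = (-81, 12, 38).
|AP × d|² = 8149 and |d|² = 29, so the distance is √(8149/29) = √281.

√281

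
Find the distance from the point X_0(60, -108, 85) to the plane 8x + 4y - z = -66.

29/9

n = (8, 4, -1); n·P − (-66) = 29; |n| = 9; distance = 29/9.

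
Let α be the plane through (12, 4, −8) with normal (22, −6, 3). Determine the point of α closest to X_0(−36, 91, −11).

(30, 73, -2)

The perpendicular from X_0 has direction n = (22, −6, 3): r = (−36, 91, −11) + t(22, −6, 3).
Substitute into the plane: n·(X_0 + tn) = 216 gives -1371 + 529t = 216, so t = 3.
Foot = (−36, 91, −11) + 3·(22, −6, 3) = (30, 73, −2).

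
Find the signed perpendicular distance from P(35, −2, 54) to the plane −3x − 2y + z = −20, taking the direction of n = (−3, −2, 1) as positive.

n·P − (-20) = -27.
|n| = √14, so the signed distance is -27/√14.

-27/√14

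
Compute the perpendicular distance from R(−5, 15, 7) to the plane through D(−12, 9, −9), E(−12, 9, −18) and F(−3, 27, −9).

DE = (0, 0, −9) and DF = (9, 18, 0), so a normal is n = DE × DF = (162, −81, 0).
Then n·(−5, 15, 7) − (−2673) = 648.
|n| = √(26244 + 6561 + 0) = 81√5, so the distance is |648|/(81√5) = 8√5/5.

8√5/5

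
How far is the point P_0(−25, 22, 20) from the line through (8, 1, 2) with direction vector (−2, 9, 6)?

Direction vector d = (−2, 9, 6).
AP = (−33, 21, 18); AP·d = 363, |AP|² = 1854, |d|² = 121.
distance² = |AP|² − (AP·d)²/|d|² = 1854 − 131769/121 = 765, so the distance is 3√85.

3√85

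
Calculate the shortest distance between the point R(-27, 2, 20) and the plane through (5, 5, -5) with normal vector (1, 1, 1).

10/√3

The plane has equation n·(r − (5, 5, -5)) = 0, i.e. n·r = 5.
n = (1, 1, 1); n·P − 5 = -10; |n| = √3; distance = 10/√3.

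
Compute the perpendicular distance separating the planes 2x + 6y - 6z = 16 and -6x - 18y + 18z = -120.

12/√19

Divide the second equation by -3 to match normals: 2x + 6y - 6z = 40.
With common normal n = (2, 6, -6) (|n| = 2√19), the distance is |16 − 40|/|n| = 24/(2√19) = 12/√19.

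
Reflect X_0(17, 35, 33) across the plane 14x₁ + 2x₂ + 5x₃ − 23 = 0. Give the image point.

n = (14, 2, 5), |n|² = 225, n·X_0 − 23 = 450, so t = 450/225 = 2.
Foot F = X_0 − 2·n = (−11, 31, 23); the reflection is 2F − X_0 = (−39, 27, 13).

(-39, 27, 13)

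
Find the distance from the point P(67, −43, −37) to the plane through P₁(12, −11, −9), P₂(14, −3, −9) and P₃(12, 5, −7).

28/9

P₁P₂ = (2, 8, 0) and P₁P₃ = (0, 16, 2), so a normal is n = P₁P₂ × P₁P₃ = (16, −4, 32).
Then n·(67, −43, −37) − (−52) = 112.
|n| = √(256 + 16 + 1024) = 36, so the distance is |112|/36 = 28/9.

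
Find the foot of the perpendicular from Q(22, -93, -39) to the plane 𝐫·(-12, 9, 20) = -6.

n = (-12, 9, 20), |n|² = 625, and n·Q − (-6) = -1875.
t = -1875/625 = -3, so the foot is Q − t·n = (22, -93, -39) − (-3)·(-12, 9, 20) = (-14, -66, 21).

(-14, -66, 21)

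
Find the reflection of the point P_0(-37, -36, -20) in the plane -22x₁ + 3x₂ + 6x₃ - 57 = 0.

With n = (-22, 3, 6), the signed offset is (n·P_0 − 57)/|n|² = 529/529 = 1.
P_0' = P_0 − 2t·n = (-37, -36, -20) − 2·(-22, 3, 6) = (7, -42, -32).

(7, -42, -32)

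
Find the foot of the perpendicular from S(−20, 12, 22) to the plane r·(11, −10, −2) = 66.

The perpendicular from S has direction n = (11, −10, −2): r = (−20, 12, 22) + t(11, −10, −2).
Substitute into the plane: n·(S + tn) = 66 gives -384 + 225t = 66, so t = 2.
Foot = (−20, 12, 22) + 2·(11, −10, −2) = (2, −8, 18).

(2, -8, 18)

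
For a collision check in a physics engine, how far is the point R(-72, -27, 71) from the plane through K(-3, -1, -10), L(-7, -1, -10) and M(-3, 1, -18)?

23/√17

KL = (-4, 0, 0) and KM = (0, 2, -8), so a normal is n = KL × KM = (0, -32, -8).
n = (0, -32, -8); n·P − 112 = 184; |n| = 8√17; distance = 184/(8√17) = 23√17/17.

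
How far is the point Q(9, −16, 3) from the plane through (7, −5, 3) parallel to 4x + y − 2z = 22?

3/√21

Parallel planes share the normal n = (4, 1, −2); since (7, −5, 3) lies on the plane, its equation is 4x + y − 2z = 17.
d = |4·9 + 1·(-16) + (-2)·3 − 17| / √(16 + 1 + 4) = |-3| / √21 = √21/7.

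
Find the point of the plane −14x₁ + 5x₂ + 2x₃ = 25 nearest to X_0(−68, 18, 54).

(2, -7, 44)

The perpendicular from X_0 has direction n = (−14, 5, 2): r = (−68, 18, 54) + t(−14, 5, 2).
Substitute into the plane: n·(X_0 + tn) = 25 gives 1150 + 225t = 25, so t = -5.
Foot = (−68, 18, 54) + (-5)·(−14, 5, 2) = (2, −7, 44).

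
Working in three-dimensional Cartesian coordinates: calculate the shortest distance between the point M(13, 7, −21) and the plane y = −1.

n = (0, 1, 0); n·P − (-1) = 8; |n| = 1; distance = 8/1 = 8.

8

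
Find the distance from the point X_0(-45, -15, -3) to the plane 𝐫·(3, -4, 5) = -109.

Normal vector n = (3, -4, 5), and n·(-45, -15, -3) - (-109) = 19.
|n| = √(9 + 16 + 25) = 5√2, so the distance is |19|/(5√2) = 19/(5√2).

19/(5√2)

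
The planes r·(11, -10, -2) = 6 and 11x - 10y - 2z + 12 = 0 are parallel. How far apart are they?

With common normal n = (11, -10, -2) (|n| = 15), the distance is |6 − (-12)|/|n| = 18/15 = 6/5.

6/5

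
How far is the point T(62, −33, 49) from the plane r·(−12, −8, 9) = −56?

1

Normal vector n = (−12, −8, 9), and n·(62, −33, 49) − (−56) = 17.
|n| = √(144 + 64 + 81) = 17, so the distance is |17|/17 = 1.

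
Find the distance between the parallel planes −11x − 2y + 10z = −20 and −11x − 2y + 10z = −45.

5/3

With common normal n = (−11, −2, 10) (|n| = 15), the distance is |(-20) − (-45)|/|n| = 25/15 = 5/3.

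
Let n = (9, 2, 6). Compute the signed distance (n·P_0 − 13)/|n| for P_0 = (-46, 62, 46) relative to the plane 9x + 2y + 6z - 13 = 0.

n·P_0 − 13 = -27.
|n| = 11, so the signed distance is -27/11.

-27/11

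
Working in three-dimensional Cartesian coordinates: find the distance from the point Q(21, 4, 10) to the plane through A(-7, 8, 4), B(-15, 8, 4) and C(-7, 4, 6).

AB = (-8, 0, 0) and AC = (0, -4, 2), so a normal is n = AB × AC = (0, 16, 32).
d = |16·4 + 32·10 − 256| / √(0 + 256 + 1024) = |128| / (16√5) = 8√5/5.

8/√5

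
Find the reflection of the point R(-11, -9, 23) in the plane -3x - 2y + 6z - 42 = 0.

(7, 3, -13)

With n = (-3, -2, 6), the signed offset is (n·R − 42)/|n|² = 147/49 = 3.
R' = R − 2t·n = (-11, -9, 23) − 6·(-3, -2, 6) = (7, 3, -13).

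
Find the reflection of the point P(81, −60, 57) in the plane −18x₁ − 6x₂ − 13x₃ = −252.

(-27, -96, -21)

With n = (−18, −6, −13), the signed offset is (n·P − (-252))/|n|² = -1587/529 = -3.
P' = P − 2t·n = (81, −60, 57) − (-6)·(−18, −6, −13) = (−27, −96, −21).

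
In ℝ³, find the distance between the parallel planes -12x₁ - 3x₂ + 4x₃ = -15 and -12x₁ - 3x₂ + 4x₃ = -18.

3/13

Both planes have normal n = (-12, -3, 4), |n| = 13. Any point on the first plane is at distance |(-18) − (-15)|/|n| = 3/13 from the second.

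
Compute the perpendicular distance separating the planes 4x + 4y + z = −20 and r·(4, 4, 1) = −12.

8/√33

Both planes have normal n = (4, 4, 1), |n| = √33. Any point on the first plane is at distance |(-12) − (-20)|/|n| = 8/√33 from the second.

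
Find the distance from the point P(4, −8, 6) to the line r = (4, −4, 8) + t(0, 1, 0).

Direction vector d = (0, 1, 0).
AP = (0, −4, −2), and AP × d = (2, 0, 0).
|AP × d|² = 4 and |d|² = 1, so the distance is √4 = 2.

2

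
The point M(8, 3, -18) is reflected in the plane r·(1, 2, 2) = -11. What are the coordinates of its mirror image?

(94/9, 71/9, -118/9)

With n = (1, 2, 2), the signed offset is (n·M − (-11))/|n|² = -11/9.
M' = M − 2t·n = (8, 3, -18) − (-22/9)·(1, 2, 2) = (94/9, 71/9, -118/9).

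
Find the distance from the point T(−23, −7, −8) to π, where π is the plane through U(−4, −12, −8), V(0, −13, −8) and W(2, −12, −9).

√53/53

UV = (4, −1, 0) and UW = (6, 0, −1), so a normal is n = UV × UW = (1, 4, 6).
n = (1, 4, 6); n·P − (-100) = 1; |n| = √53; distance = 1/√53 = √53/53.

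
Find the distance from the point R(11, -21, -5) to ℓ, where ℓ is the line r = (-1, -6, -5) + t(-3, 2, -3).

Direction vector d = (-3, 2, -3).
AP = (12, -15, 0); AP·d = -66, |AP|² = 369, |d|² = 22.
distance² = |AP|² − (AP·d)²/|d|² = 369 − 4356/22 = 171, so the distance is 3√19.

3√19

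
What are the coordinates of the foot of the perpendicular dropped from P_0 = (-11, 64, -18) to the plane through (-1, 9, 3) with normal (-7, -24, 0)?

(-25, 16, -18)

n = (-7, -24, 0), |n|² = 625, and n·P_0 − (-209) = -1250.
t = -1250/625 = -2, so the foot is P_0 − t·n = (-11, 64, -18) − (-2)·(-7, -24, 0) = (-25, 16, -18).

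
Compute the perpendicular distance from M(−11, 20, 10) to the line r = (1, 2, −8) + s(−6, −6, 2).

6√22

Direction vector d = (−6, −6, 2).
AP = (−12, 18, 18), and AP × d = (144, −84, 180).
|AP × d|² = 60192 and |d|² = 76, so the distance is √(60192/76) = √792 = 6√22.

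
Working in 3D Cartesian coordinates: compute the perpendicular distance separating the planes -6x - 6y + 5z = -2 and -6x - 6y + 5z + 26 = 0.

24/√97

Both planes have normal n = (-6, -6, 5), |n| = √97. Any point on the first plane is at distance |(-26) − (-2)|/|n| = 24/√97 = 24√97/97 from the second.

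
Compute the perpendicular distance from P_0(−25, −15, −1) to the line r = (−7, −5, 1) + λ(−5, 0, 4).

Direction vector d = (−5, 0, 4).
AP = (−18, −10, −2); AP·d = 82, |AP|² = 428, |d|² = 41.
distance² = |AP|² − (AP·d)²/|d|² = 428 − 6724/41 = 264, so the distance is 2√66.

2√66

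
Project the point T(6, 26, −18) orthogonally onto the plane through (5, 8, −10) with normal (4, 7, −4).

The perpendicular from T has direction n = (4, 7, −4): r = (6, 26, −18) + μ(4, 7, −4).
Substitute into the plane: n·(T + μn) = 116 gives 278 + 81μ = 116, so μ = -2.
Foot = (6, 26, −18) + (-2)·(4, 7, −4) = (−2, 12, −10).

(-2, 12, -10)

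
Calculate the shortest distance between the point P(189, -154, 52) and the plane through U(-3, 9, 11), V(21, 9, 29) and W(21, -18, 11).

4

UV = (24, 0, 18) and UW = (24, -27, 0), so a normal is n = UV × UW = (486, 432, -648).
d = |486·189 + 432·(-154) + (-648)·52 − (-4698)| / √(236196 + 186624 + 419904) = |-3672| / 918 = 4.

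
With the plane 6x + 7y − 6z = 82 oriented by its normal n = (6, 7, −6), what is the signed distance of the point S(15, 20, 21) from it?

n·S − 82 = 22.
|n| = 11, so the signed distance is 22/11 = 2.

2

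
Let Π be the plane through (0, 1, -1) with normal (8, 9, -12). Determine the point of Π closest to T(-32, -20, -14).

(-24, -11, -26)

n = (8, 9, -12), |n|² = 289, and n·T − 21 = -289.
t = -289/289 = -1, so the foot is T − t·n = (-32, -20, -14) − (-1)·(8, 9, -12) = (-24, -11, -26).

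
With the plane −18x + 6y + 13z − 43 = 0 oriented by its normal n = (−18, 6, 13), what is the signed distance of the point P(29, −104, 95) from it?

2

n·P − 43 = 46.
|n| = 23, so the signed distance is 46/23 = 2.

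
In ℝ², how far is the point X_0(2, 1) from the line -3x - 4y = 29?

39/5

The normal to the line is n = (-3, -4) with |n| = 5.
|n·X_0 − 29| = |-10 − 29| = 39, so the distance is 39/5.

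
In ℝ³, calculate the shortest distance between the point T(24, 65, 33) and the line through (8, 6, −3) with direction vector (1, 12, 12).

Direction vector d = (1, 12, 12).
AP = (16, 59, 36), and AP × d = (276, −156, 133).
|AP × d|² = 118201 and |d|² = 289, so the distance is √(118201/289) = √409.

√409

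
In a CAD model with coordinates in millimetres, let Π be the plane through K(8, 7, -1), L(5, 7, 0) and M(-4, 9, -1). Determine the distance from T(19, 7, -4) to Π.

KL = (-3, 0, 1) and KM = (-12, 2, 0), so a normal is n = KL × KM = (-2, -12, -6).
Then n·(19, 7, -4) - (-94) = -4.
|n| = √(4 + 144 + 36) = 2√46, so the distance is |-4|/(2√46) = √46/23.

2/√46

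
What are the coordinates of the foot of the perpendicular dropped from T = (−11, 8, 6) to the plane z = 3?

(-11, 8, 3)

The perpendicular from T has direction n = (0, 0, 1): r = (−11, 8, 6) + λ(0, 0, 1).
Substitute into the plane: n·(T + λn) = 3 gives 6 + 1λ = 3, so λ = -3.
Foot = (−11, 8, 6) + (-3)·(0, 0, 1) = (−11, 8, 3).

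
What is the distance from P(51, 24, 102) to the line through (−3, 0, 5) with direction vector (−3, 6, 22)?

3√493

Direction vector d = (−3, 6, 22).
AP = (54, 24, 97); AP·d = 2116, |AP|² = 12901, |d|² = 529.
distance² = |AP|² − (AP·d)²/|d|² = 12901 − 4477456/529 = 4437, so the distance is 3√493.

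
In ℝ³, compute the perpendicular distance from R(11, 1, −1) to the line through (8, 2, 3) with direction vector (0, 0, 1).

Direction vector d = (0, 0, 1).
AP = (3, −1, −4), and AP × d = (−1, −3, 0).
|AP × d|² = 10 and |d|² = 1, so the distance is √10.

√10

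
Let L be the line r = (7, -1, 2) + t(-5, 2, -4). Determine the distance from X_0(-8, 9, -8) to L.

Direction vector d = (-5, 2, -4).
AP = (-15, 10, -10), and AP × d = (-20, -10, 20).
|AP × d|² = 900 and |d|² = 45, so the distance is √(900/45) = √20 = 2√5.

2√5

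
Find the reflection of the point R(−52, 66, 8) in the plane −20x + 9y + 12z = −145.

With n = (−20, 9, 12), the signed offset is (n·R − (-145))/|n|² = 1875/625 = 3.
R' = R − 2t·n = (−52, 66, 8) − 6·(−20, 9, 12) = (68, 12, −64).

(68, 12, -64)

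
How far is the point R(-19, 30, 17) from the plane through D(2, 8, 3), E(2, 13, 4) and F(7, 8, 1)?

DE = (0, 5, 1) and DF = (5, 0, -2), so a normal is n = DE × DF = (-10, 5, -25).
Then n·(-19, 30, 17) - (-55) = -30.
|n| = √(100 + 25 + 625) = 5√30, so the distance is |-30|/(5√30) = 6/√30.

6/√30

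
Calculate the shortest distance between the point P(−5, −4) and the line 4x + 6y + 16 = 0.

The normal to the line is n = (4, 6) with |n| = 2√13.
|n·P − (-16)| = |-44 − (-16)| = 28, so the distance is 28/(2√13) = 14/√13.

14√13/13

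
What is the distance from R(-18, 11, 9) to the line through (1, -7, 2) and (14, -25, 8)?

√205

A direction vector is d = (13, -18, 6).
AP = (-19, 18, 7); AP·d = -529, |AP|² = 734, |d|² = 529.
distance² = |AP|² − (AP·d)²/|d|² = 734 − 279841/529 = 205, so the distance is √205.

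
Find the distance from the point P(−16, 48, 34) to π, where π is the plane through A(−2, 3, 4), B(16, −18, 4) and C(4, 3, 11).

AB = (18, −21, 0) and AC = (6, 0, 7), so a normal is n = AB × AC = (−147, −126, 126).
Then n·(−16, 48, 34) − 420 = 168.
|n| = √(21609 + 15876 + 15876) = 231, so the distance is |168|/231 = 8/11.

8/11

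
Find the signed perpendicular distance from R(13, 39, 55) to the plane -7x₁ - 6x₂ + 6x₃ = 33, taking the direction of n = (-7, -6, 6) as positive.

n·R − 33 = -28.
|n| = 11, so the signed distance is -28/11.

-28/11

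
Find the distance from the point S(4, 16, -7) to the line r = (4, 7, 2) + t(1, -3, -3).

Direction vector d = (1, -3, -3).
AP = (0, 9, -9); AP·d = 0, |AP|² = 162, |d|² = 19.
distance² = |AP|² − (AP·d)²/|d|² = 162 − 0/19 = 162, so the distance is 9√2.

9√2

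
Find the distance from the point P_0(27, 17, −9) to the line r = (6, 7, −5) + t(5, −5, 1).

Direction vector d = (5, −5, 1).
AP = (21, 10, −4); AP·d = 51, |AP|² = 557, |d|² = 51.
distance² = |AP|² − (AP·d)²/|d|² = 557 − 2601/51 = 506, so the distance is √506.

√506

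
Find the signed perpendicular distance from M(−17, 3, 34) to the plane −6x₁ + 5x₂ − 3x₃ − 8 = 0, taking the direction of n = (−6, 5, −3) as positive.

7/√70

n·M − 8 = 7.
|n| = √70, so the signed distance is 7/√70.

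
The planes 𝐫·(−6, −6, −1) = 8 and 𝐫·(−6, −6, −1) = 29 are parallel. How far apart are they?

With common normal n = (−6, −6, −1) (|n| = √73), the distance is |8 − 29|/|n| = 21/√73.

21/√73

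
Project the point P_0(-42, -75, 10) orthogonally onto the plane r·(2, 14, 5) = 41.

(-32, -5, 35)

The perpendicular from P_0 has direction n = (2, 14, 5): r = (-42, -75, 10) + μ(2, 14, 5).
Substitute into the plane: n·(P_0 + μn) = 41 gives -1084 + 225μ = 41, so μ = 5.
Foot = (-42, -75, 10) + 5·(2, 14, 5) = (-32, -5, 35).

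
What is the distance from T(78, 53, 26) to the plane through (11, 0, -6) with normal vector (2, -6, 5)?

24/√65

The plane has equation n·(r − (11, 0, -6)) = 0, i.e. n·r = -8.
Then n·(78, 53, 26) - (-8) = -24.
|n| = √(4 + 36 + 25) = √65, so the distance is |-24|/√65 = 24/√65.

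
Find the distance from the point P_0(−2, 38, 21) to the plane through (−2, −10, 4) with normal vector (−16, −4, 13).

The plane has equation n·(r − (−2, −10, 4)) = 0, i.e. n·r = 124.
Then n·(−2, 38, 21) − 124 = 29.
|n| = √(256 + 16 + 169) = 21, so the distance is |29|/21 = 29/21.

29/21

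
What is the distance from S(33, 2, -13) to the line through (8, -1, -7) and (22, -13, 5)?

3√61

A direction vector is d = (14, -12, 12).
AP = (25, 3, -6), and AP × d = (-36, -384, -342).
|AP × d|² = 265716 and |d|² = 484, so the distance is √(265716/484) = √549 = 3√61.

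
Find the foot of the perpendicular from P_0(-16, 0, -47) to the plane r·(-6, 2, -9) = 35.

(8, -8, -11)

The perpendicular from P_0 has direction n = (-6, 2, -9): r = (-16, 0, -47) + λ(-6, 2, -9).
Substitute into the plane: n·(P_0 + λn) = 35 gives 519 + 121λ = 35, so λ = -4.
Foot = (-16, 0, -47) + (-4)·(-6, 2, -9) = (8, -8, -11).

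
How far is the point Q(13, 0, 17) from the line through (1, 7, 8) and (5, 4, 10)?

A direction vector is d = (4, −3, 2).
AP = (12, −7, 9), and AP × d = (13, 12, −8).
|AP × d|² = 377 and |d|² = 29, so the distance is √(377/29) = √13.

√13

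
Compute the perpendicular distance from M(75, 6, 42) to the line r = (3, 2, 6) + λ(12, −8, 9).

Direction vector d = (12, −8, 9).
AP = (72, 4, 36); AP·d = 1156, |AP|² = 6496, |d|² = 289.
distance² = |AP|² − (AP·d)²/|d|² = 6496 − 1336336/289 = 1872, so the distance is 12√13.

12√13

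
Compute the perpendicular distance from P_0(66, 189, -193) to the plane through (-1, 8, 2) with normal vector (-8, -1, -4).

7

The plane has equation n·(r − (-1, 8, 2)) = 0, i.e. n·r = -8.
Then n·(66, 189, -193) - (-8) = 63.
|n| = √(64 + 1 + 16) = 9, so the distance is |63|/9 = 7.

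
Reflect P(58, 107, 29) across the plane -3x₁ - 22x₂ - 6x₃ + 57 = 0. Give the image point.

n = (-3, -22, -6), |n|² = 529, n·P − (-57) = -2645, so t = -2645/529 = -5.
Foot F = P − (-5)·n = (43, -3, -1); the reflection is 2F − P = (28, -113, -31).

(28, -113, -31)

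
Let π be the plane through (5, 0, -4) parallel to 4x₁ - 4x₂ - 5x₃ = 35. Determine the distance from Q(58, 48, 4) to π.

Parallel planes share the normal n = (4, -4, -5); since (5, 0, -4) lies on the plane, its equation is 4x₁ - 4x₂ - 5x₃ = 40.
Then n·(58, 48, 4) - 40 = -20.
|n| = √(16 + 16 + 25) = √57, so the distance is |-20|/√57 = 20/√57.

20√57/57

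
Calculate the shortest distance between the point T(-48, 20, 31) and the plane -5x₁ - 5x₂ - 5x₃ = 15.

Normal vector n = (-5, -5, -5), and n·(-48, 20, 31) - 15 = -30.
|n| = √(25 + 25 + 25) = 5√3, so the distance is |-30|/(5√3) = 2√3.

2√3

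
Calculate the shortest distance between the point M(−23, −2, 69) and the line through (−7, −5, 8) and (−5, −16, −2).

A direction vector is d = (2, −11, −10).
AP = (−16, 3, 61), and AP × d = (641, −38, 170).
|AP × d|² = 441225 and |d|² = 225, so the distance is √(441225/225) = √1961.

√1961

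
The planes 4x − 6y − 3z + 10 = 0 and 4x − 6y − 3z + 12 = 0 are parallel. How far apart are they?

Both planes have normal n = (4, −6, −3), |n| = √61. Any point on the first plane is at distance |(-12) − (-10)|/|n| = 2/√61 = 2√61/61 from the second.

2√61/61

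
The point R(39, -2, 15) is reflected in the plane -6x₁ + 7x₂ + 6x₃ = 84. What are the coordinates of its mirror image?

n = (-6, 7, 6), |n|² = 121, n·R − 84 = -242, so t = -242/121 = -2.
Foot F = R − (-2)·n = (27, 12, 27); the reflection is 2F − R = (15, 26, 39).

(15, 26, 39)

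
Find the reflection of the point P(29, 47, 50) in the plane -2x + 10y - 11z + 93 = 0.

(141/5, 51, 228/5)

n = (-2, 10, -11), |n|² = 225, n·P − (-93) = -45, so t = -45/225 = -1/5.
Foot F = P − (-1/5)·n = (143/5, 49, 239/5); the reflection is 2F − P = (141/5, 51, 228/5).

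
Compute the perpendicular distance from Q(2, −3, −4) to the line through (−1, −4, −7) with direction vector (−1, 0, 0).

Direction vector d = (−1, 0, 0).
AP = (3, 1, 3), and AP × d = (0, −3, 1).
|AP × d|² = 10 and |d|² = 1, so the distance is √10.

√10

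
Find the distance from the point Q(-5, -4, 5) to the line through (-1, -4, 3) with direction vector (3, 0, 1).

Direction vector d = (3, 0, 1).
AP = (-4, 0, 2); AP·d = -10, |AP|² = 20, |d|² = 10.
distance² = |AP|² − (AP·d)²/|d|² = 20 − 100/10 = 10, so the distance is √10.

√10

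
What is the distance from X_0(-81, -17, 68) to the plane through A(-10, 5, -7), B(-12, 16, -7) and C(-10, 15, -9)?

AB = (-2, 11, 0) and AC = (0, 10, -2), so a normal is n = AB × AC = (-22, -4, -20).
Then n·(-81, -17, 68) - 340 = 150.
|n| = √(484 + 16 + 400) = 30, so the distance is |150|/30 = 5.

5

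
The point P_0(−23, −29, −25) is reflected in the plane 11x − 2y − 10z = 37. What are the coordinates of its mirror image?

n = (11, −2, −10), |n|² = 225, n·P_0 − 37 = 18, so t = 18/225 = 2/25.
Foot F = P_0 − (2/25)·n = (−597/25, −721/25, −121/5); the reflection is 2F − P_0 = (−619/25, −717/25, −117/5).

(-619/25, -717/25, -117/5)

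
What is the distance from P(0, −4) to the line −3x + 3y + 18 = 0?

The normal to the line is n = (−3, 3) with |n| = 3√2.
|n·P − (-18)| = |-12 − (-18)| = 6, so the distance is 6/(3√2) = √2.

√2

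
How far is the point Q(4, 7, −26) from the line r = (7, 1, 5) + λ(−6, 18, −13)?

3√53

Direction vector d = (−6, 18, −13).
AP = (−3, 6, −31); AP·d = 529, |AP|² = 1006, |d|² = 529.
distance² = |AP|² − (AP·d)²/|d|² = 1006 − 279841/529 = 477, so the distance is 3√53.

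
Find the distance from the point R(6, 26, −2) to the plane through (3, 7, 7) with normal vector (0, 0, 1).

The plane has equation n·(r − (3, 7, 7)) = 0, i.e. n·r = 7.
Then n·(6, 26, −2) − 7 = −9.
|n| = √(0 + 0 + 1) = 1, so the distance is |-9|/1 = 9.

9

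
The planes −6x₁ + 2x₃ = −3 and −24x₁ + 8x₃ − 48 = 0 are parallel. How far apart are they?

3√10/4

Divide the second equation by 4 to match normals: −6x₁ + 2x₃ = 12.
Both planes have normal n = (−6, 0, 2), |n| = 2√10. Any point on the first plane is at distance |12 − (-3)|/|n| = 15/(2√10) from the second.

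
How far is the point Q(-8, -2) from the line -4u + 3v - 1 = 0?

The normal to the line is n = (-4, 3) with |n| = 5.
|n·Q − 1| = |26 − 1| = 25, so the distance is 25/5 = 5.

5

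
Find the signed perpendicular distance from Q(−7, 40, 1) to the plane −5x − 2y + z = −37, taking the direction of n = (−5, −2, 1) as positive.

-7√30/30

n·Q − (-37) = -7.
|n| = √30, so the signed distance is -7√30/30.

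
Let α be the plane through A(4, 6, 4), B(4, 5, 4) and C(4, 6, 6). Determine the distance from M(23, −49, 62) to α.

19

AB = (0, −1, 0) and AC = (0, 0, 2), so a normal is n = AB × AC = (−2, 0, 0).
d = |(-2)·23 − (-8)| / √(4 + 0 + 0) = |-38| / 2 = 19.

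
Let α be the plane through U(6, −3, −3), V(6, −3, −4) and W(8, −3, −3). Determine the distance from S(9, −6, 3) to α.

3

UV = (0, 0, −1) and UW = (2, 0, 0), so a normal is n = UV × UW = (0, −2, 0).
d = |(-2)·(-6) − 6| / √(0 + 4 + 0) = |6| / 2 = 3.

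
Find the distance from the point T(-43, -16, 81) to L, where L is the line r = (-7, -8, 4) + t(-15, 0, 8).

√2665

Direction vector d = (-15, 0, 8).
AP = (-36, -8, 77); AP·d = 1156, |AP|² = 7289, |d|² = 289.
distance² = |AP|² − (AP·d)²/|d|² = 7289 − 1336336/289 = 2665, so the distance is √2665.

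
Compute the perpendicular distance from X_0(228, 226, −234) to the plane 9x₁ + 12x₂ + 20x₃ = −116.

Normal vector n = (9, 12, 20), and n·(228, 226, −234) − (−116) = 200.
|n| = √(81 + 144 + 400) = 25, so the distance is |200|/25 = 8.

8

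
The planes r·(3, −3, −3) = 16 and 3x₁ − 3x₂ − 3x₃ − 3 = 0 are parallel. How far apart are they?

Both planes have normal n = (3, −3, −3), |n| = 3√3. Any point on the first plane is at distance |3 − 16|/|n| = 13/(3√3) from the second.

13√3/9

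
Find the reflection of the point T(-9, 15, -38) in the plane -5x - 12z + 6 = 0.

(21, 15, 34)

n = (-5, 0, -12), |n|² = 169, n·T − (-6) = 507, so t = 507/169 = 3.
Foot F = T − 3·n = (6, 15, -2); the reflection is 2F − T = (21, 15, 34).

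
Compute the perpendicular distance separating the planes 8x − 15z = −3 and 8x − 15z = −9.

Both planes have normal n = (8, 0, −15), |n| = 17. Any point on the first plane is at distance |(-9) − (-3)|/|n| = 6/17 from the second.

6/17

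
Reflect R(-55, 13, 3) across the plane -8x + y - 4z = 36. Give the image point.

(25, 3, 43)

n = (-8, 1, -4), |n|² = 81, n·R − 36 = 405, so t = 405/81 = 5.
Foot F = R − 5·n = (-15, 8, 23); the reflection is 2F − R = (25, 3, 43).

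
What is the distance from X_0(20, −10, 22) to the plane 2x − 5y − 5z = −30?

Normal vector n = (2, −5, −5), and n·(20, −10, 22) − (−30) = 10.
|n| = √(4 + 25 + 25) = 3√6, so the distance is |10|/(3√6) = 10/(3√6).

5√6/9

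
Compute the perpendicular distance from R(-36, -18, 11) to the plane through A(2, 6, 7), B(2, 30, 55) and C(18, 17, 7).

AB = (0, 24, 48) and AC = (16, 11, 0), so a normal is n = AB × AC = (-528, 768, -384).
d = |(-528)·(-36) + 768·(-18) + (-384)·11 − 864| / √(278784 + 589824 + 147456) = |96| / 1008 = 2/21.

2/21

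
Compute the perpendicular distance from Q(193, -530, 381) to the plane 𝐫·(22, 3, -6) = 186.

8

n = (22, 3, -6); n·P − 186 = 184; |n| = 23; distance = 184/23 = 8.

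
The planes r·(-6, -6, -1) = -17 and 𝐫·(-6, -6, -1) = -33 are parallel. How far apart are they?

16√73/73

With common normal n = (-6, -6, -1) (|n| = √73), the distance is |(-17) − (-33)|/|n| = 16/√73 = 16√73/73.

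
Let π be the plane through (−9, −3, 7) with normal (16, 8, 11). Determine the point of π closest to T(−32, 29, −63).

(0, 45, -41)

n = (16, 8, 11), |n|² = 441, and n·T − (-91) = -882.
t = -882/441 = -2, so the foot is T − t·n = (−32, 29, −63) − (-2)·(16, 8, 11) = (0, 45, −41).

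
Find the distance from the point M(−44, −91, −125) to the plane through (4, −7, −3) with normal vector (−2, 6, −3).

The plane has equation n·(r − (4, −7, −3)) = 0, i.e. n·r = -41.
d = |(-2)·(-44) + 6·(-91) + (-3)·(-125) − (-41)| / √(4 + 36 + 9) = |-42| / 7 = 6.

6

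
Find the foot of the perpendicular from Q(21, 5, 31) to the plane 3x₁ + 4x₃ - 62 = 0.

The perpendicular from Q has direction n = (3, 0, 4): r = (21, 5, 31) + t(3, 0, 4).
Substitute into the plane: n·(Q + tn) = 62 gives 187 + 25t = 62, so t = -5.
Foot = (21, 5, 31) + (-5)·(3, 0, 4) = (6, 5, 11).

(6, 5, 11)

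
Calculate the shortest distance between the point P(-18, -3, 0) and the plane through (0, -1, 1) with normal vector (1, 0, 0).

18

The plane has equation n·(r − (0, -1, 1)) = 0, i.e. n·r = 0.
d = |1·(-18) − 0| / √(1 + 0 + 0) = |-18| / 1 = 18.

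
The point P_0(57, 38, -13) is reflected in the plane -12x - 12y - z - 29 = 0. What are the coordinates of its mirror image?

n = (-12, -12, -1), |n|² = 289, n·P_0 − 29 = -1156, so t = -1156/289 = -4.
Foot F = P_0 − (-4)·n = (9, -10, -17); the reflection is 2F − P_0 = (-39, -58, -21).

(-39, -58, -21)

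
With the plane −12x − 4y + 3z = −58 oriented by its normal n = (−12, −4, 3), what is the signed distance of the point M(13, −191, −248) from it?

-6

n·M − (-58) = -78.
|n| = 13, so the signed distance is -78/13 = -6.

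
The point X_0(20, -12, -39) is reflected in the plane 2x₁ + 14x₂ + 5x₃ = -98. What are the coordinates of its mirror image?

(24, 16, -29)

With n = (2, 14, 5), the signed offset is (n·X_0 − (-98))/|n|² = -225/225 = -1.
X_0' = X_0 − 2t·n = (20, -12, -39) − (-2)·(2, 14, 5) = (24, 16, -29).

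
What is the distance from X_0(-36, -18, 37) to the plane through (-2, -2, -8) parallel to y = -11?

Parallel planes share the normal n = (0, 1, 0); since (-2, -2, -8) lies on the plane, its equation is y = -2.
Then n·(-36, -18, 37) - (-2) = -16.
|n| = √(0 + 1 + 0) = 1, so the distance is |-16|/1 = 16.

16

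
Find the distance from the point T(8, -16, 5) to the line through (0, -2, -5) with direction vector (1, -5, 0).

Direction vector d = (1, -5, 0).
AP = (8, -14, 10); AP·d = 78, |AP|² = 360, |d|² = 26.
distance² = |AP|² − (AP·d)²/|d|² = 360 − 6084/26 = 126, so the distance is 3√14.

3√14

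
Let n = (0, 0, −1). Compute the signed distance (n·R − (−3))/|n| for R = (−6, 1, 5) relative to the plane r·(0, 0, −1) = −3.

-2

n·R − (-3) = -2.
|n| = 1, so the signed distance is -2/1 = -2.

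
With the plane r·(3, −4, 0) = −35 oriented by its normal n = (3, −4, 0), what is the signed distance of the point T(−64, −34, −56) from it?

n·T − (-35) = -21.
|n| = 5, so the signed distance is -21/5.

-21/5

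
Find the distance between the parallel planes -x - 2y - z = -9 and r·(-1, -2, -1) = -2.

7/√6

Both planes have normal n = (-1, -2, -1), |n| = √6. Any point on the first plane is at distance |(-2) − (-9)|/|n| = 7/√6 from the second.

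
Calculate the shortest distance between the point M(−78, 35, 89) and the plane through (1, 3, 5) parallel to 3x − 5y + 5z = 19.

23/√59

Parallel planes share the normal n = (3, −5, 5); since (1, 3, 5) lies on the plane, its equation is 3x − 5y + 5z = 13.
Then n·(−78, 35, 89) − 13 = 23.
|n| = √(9 + 25 + 25) = √59, so the distance is |23|/√59 = 23/√59.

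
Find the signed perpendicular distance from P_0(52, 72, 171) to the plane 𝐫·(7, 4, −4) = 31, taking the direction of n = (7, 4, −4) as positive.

-7

n·P_0 − 31 = -63.
|n| = 9, so the signed distance is -63/9 = -7.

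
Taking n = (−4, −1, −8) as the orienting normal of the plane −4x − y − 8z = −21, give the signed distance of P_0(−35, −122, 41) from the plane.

n·P_0 − (-21) = -45.
|n| = 9, so the signed distance is -45/9 = -5.

-5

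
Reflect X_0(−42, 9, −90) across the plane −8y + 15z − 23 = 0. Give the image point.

With n = (0, −8, 15), the signed offset is (n·X_0 − 23)/|n|² = -1445/289 = -5.
X_0' = X_0 − 2t·n = (−42, 9, −90) − (-10)·(0, −8, 15) = (−42, −71, 60).

(-42, -71, 60)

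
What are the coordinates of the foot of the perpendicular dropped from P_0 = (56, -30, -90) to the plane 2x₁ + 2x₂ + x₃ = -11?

The perpendicular from P_0 has direction n = (2, 2, 1): r = (56, -30, -90) + μ(2, 2, 1).
Substitute into the plane: n·(P_0 + μn) = -11 gives -38 + 9μ = -11, so μ = 3.
Foot = (56, -30, -90) + 3·(2, 2, 1) = (62, -24, -87).

(62, -24, -87)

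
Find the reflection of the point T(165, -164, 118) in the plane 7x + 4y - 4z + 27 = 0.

(467/3, -508/3, 370/3)

With n = (7, 4, -4), the signed offset is (n·T − (-27))/|n|² = 54/81 = 2/3.
T' = T − 2t·n = (165, -164, 118) − (4/3)·(7, 4, -4) = (467/3, -508/3, 370/3).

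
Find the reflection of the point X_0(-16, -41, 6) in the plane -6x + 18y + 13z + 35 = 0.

(-28, -5, 32)

With n = (-6, 18, 13), the signed offset is (n·X_0 − (-35))/|n|² = -529/529 = -1.
X_0' = X_0 − 2t·n = (-16, -41, 6) − (-2)·(-6, 18, 13) = (-28, -5, 32).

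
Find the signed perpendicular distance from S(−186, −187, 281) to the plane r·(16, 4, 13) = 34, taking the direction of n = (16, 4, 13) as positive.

n·S − 34 = -105.
|n| = 21, so the signed distance is -105/21 = -5.

-5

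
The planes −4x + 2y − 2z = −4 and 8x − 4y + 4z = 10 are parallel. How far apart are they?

Divide the second equation by -2 to match normals: −4x + 2y − 2z = -5.
Both planes have normal n = (−4, 2, −2), |n| = 2√6. Any point on the first plane is at distance |(-5) − (-4)|/|n| = 1/(2√6) from the second.

√6/12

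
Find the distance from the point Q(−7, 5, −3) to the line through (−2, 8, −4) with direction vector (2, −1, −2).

Direction vector d = (2, −1, −2).
AP = (−5, −3, 1); AP·d = -9, |AP|² = 35, |d|² = 9.
distance² = |AP|² − (AP·d)²/|d|² = 35 − 81/9 = 26, so the distance is √26.

√26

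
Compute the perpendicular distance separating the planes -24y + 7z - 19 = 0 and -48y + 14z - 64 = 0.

Divide the second equation by 2 to match normals: -24y + 7z = 32.
Both planes have normal n = (0, -24, 7), |n| = 25. Any point on the first plane is at distance |32 − 19|/|n| = 13/25 from the second.

13/25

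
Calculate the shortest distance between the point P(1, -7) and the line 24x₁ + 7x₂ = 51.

76/25

d = |24·1 + 7·(-7) − 51| / √(576 + 49) = |-76|/25 = 76/25.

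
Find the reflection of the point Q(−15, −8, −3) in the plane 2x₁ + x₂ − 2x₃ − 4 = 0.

(1, 0, -19)

n = (2, 1, −2), |n|² = 9, n·Q − 4 = -36, so t = -36/9 = -4.
Foot F = Q − (-4)·n = (−7, −4, −11); the reflection is 2F − Q = (1, 0, −19).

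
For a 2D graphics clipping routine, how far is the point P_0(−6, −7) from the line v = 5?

12

The normal to the line is n = (0, 1) with |n| = 1.
|n·P_0 − 5| = |-7 − 5| = 12, so the distance is 12/1 = 12.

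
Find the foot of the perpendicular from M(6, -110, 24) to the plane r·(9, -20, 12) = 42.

(-30, -30, -24)

n = (9, -20, 12), |n|² = 625, and n·M − 42 = 2500.
t = 2500/625 = 4, so the foot is M − t·n = (6, -110, 24) − 4·(9, -20, 12) = (-30, -30, -24).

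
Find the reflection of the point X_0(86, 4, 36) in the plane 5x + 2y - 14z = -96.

With n = (5, 2, -14), the signed offset is (n·X_0 − (-96))/|n|² = 30/225 = 2/15.
X_0' = X_0 − 2t·n = (86, 4, 36) − (4/15)·(5, 2, -14) = (254/3, 52/15, 596/15).

(254/3, 52/15, 596/15)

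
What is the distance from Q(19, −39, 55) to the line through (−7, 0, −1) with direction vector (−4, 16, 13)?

√5333

Direction vector d = (−4, 16, 13).
AP = (26, −39, 56), and AP × d = (−1403, −562, 260).
|AP × d|² = 2351853 and |d|² = 441, so the distance is √(2351853/441) = √5333.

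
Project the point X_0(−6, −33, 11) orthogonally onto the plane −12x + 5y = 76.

n = (−12, 5, 0), |n|² = 169, and n·X_0 − 76 = -169.
t = -169/169 = -1, so the foot is X_0 − t·n = (−6, −33, 11) − (-1)·(−12, 5, 0) = (−18, −28, 11).

(-18, -28, 11)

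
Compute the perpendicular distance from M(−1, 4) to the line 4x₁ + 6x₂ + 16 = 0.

18√13/13

The normal to the line is n = (4, 6) with |n| = 2√13.
|n·M − (-16)| = |20 − (-16)| = 36, so the distance is 36/(2√13) = 18√13/13.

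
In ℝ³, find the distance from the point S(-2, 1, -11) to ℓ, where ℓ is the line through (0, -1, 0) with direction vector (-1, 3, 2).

√115

Direction vector d = (-1, 3, 2).
AP = (-2, 2, -11); AP·d = -14, |AP|² = 129, |d|² = 14.
distance² = |AP|² − (AP·d)²/|d|² = 129 − 196/14 = 115, so the distance is √115.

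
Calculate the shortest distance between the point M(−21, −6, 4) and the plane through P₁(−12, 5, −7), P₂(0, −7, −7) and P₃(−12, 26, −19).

1/3

P₁P₂ = (12, −12, 0) and P₁P₃ = (0, 21, −12), so a normal is n = P₁P₂ × P₁P₃ = (144, 144, 252).
d = |144·(-21) + 144·(-6) + 252·4 − (-2772)| / √(20736 + 20736 + 63504) = |-108| / 324 = 1/3.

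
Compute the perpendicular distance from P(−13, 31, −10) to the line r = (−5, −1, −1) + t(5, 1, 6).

3√123

Direction vector d = (5, 1, 6).
AP = (−8, 32, −9), and AP × d = (201, 3, −168).
|AP × d|² = 68634 and |d|² = 62, so the distance is √(68634/62) = √1107 = 3√123.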